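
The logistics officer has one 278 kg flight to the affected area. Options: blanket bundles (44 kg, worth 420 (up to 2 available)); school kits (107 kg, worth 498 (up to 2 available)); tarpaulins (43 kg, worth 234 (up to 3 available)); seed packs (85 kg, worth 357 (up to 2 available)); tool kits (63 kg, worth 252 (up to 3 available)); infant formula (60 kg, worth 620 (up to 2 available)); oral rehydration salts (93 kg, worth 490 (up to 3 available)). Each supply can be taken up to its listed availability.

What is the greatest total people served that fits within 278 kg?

2332

Density check — infant formula 10.33, blanket bundles 9.55, tarpaulins 5.44, oral rehydration salts 5.27 are the best per kg.
Greedy by ratio would take 2×blanket bundles + tarpaulins + 2×infant formula: 251 kg used, total 2314.
Dropping tarpaulins frees 43 kg; slotting in tool kits (63 kg) lifts the total to 2332 at 271 kg.
Nothing else within 278 kg beats 2332.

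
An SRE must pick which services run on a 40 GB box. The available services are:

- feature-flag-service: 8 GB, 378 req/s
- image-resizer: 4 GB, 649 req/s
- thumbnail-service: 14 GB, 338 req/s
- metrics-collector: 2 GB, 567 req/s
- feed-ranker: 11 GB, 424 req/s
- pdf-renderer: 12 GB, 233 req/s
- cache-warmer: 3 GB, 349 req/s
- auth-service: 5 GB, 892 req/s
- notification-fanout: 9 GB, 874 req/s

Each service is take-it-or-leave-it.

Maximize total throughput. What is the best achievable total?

3784

Filling by ratio: feature-flag-service + image-resizer + metrics-collector + cache-warmer + auth-service + notification-fanout for 3709, with 9 GB left unused.
Replace cache-warmer with feed-ranker: the trade gains 75 net, giving 3784 at 39 GB.
Next best is image-resizer + metrics-collector + feed-ranker + cache-warmer + auth-service + notification-fanout at 3755 (34 GB) — short by 29.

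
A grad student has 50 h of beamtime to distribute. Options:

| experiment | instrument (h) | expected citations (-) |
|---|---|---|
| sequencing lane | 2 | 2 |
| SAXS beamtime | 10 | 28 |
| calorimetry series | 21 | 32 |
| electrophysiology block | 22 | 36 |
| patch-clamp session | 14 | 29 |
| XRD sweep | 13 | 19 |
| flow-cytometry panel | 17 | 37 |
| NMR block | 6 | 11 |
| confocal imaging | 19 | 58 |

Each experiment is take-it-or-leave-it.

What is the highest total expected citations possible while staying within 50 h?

126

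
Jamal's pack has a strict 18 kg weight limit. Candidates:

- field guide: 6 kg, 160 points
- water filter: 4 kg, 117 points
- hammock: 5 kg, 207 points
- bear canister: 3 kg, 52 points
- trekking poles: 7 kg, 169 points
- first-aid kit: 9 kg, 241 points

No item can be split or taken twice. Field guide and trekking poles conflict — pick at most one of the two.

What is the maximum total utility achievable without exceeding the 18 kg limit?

565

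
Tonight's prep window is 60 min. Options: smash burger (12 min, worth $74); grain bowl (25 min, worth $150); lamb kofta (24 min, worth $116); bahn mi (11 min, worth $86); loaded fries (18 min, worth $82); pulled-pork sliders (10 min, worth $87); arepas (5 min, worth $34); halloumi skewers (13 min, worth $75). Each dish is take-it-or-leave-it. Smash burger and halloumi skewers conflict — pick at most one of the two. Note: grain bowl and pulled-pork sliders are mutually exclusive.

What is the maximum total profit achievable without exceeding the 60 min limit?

364

Ranking by ratio (profit/min): pulled-pork sliders 8.70, bahn mi 7.82, arepas 6.80.
Best packing: lamb kofta + bahn mi + pulled-pork sliders + halloumi skewers — 58 min, 364 total.
The spare 2 min is too small for any remaining dish, and no feasible exchange beats 364.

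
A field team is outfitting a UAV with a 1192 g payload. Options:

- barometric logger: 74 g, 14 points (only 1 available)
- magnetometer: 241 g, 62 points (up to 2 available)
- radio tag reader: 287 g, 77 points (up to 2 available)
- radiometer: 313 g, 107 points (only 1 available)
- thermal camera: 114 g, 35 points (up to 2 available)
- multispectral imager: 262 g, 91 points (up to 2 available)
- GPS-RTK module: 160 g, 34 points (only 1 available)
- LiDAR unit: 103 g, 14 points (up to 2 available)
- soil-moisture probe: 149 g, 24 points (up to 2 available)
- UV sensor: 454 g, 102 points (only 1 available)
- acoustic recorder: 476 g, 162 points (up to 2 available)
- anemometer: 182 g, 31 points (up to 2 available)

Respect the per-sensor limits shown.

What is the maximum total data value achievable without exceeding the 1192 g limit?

By data value per g: multispectral imager 0.35, radiometer 0.34, acoustic recorder 0.34 lead.
Greedy by ratio would take barometric logger + radiometer + 2×thermal camera + 2×multispectral imager: 1139 g used, total 373.
Dropping barometric logger and thermal camera and multispectral imager frees 450 g; slotting in acoustic recorder (476 g) lifts the total to 395 at 1165 g.
That's the maximum — no swap from here does better than 395.

395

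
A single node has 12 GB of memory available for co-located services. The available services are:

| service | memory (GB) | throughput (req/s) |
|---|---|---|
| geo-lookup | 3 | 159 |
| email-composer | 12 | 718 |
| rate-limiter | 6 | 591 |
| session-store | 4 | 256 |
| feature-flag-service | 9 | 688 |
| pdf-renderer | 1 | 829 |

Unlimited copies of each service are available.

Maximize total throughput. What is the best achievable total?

9948

By throughput per GB: pdf-renderer 829.00, rate-limiter 98.50, feature-flag-service 76.44 lead.
Best packing: 12×pdf-renderer — 12 GB, 9948 total.
No other feasible combination exceeds 9948.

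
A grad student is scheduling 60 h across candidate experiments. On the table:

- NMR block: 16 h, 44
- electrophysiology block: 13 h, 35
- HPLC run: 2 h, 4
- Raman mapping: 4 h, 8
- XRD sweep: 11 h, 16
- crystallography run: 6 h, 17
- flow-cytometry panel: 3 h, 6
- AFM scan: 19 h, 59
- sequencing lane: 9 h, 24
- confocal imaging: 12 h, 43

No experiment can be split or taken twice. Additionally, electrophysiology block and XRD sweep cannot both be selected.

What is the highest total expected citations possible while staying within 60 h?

A density-first pass picks NMR block + HPLC run + Raman mapping + crystallography run + AFM scan + confocal imaging — 175 at 59 h.
Dropping HPLC run and Raman mapping and crystallography run frees 12 h; slotting in electrophysiology block (13 h) lifts the total to 181 at 60 h.
No other feasible combination exceeds 181.

181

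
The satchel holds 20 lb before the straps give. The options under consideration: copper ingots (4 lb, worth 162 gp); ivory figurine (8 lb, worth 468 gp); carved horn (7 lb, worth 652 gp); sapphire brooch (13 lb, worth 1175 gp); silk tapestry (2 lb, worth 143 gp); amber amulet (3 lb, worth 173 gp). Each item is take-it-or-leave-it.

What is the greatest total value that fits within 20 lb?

The ratio ordering already packs tightly: carved horn + sapphire brooch, 20 lb, 1827.
That's the maximum — no swap from here does better than 1827.

1827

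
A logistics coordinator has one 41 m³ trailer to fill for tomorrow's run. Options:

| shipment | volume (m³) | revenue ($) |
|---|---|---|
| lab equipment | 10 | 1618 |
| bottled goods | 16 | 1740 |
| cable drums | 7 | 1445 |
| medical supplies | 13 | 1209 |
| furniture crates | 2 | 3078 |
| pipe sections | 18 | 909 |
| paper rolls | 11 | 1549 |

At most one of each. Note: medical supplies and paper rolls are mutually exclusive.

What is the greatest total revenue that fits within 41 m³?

7985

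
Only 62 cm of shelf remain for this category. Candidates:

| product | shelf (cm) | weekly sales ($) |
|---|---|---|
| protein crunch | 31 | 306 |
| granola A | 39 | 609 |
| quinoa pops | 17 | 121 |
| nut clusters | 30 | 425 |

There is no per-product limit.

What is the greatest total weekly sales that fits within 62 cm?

850

Ranking by ratio (weekly sales/cm): granola A 15.62, nut clusters 14.17, protein crunch 9.87.
Filling by ratio: granola A + quinoa pops for 730, with 6 cm left unused.
Dropping granola A and quinoa pops frees 56 cm; slotting in 2×nut clusters (60 cm) lifts the total to 850 at 60 cm.
No other feasible combination exceeds 850.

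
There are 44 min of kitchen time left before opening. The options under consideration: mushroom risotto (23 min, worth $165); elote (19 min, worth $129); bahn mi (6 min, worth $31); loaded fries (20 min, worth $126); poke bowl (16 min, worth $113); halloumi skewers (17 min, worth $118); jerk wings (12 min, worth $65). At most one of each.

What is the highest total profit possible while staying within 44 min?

Filling by ratio: mushroom risotto + poke bowl for 278, with 5 min left unused.
Replace poke bowl with elote: the trade gains 16 net, giving 294 at 42 min.

294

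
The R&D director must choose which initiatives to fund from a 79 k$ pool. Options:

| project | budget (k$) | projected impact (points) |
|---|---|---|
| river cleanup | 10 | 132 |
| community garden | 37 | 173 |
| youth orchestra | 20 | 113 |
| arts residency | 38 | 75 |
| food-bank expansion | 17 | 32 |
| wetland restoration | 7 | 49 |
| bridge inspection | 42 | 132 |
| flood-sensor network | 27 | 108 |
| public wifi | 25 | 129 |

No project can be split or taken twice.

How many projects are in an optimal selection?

4

The maximum projected impact within 79 k$ is 483.
river cleanup + community garden + wetland restoration + public wifi hits 483 at 79 k$.
Every optimal selection uses 4 projects.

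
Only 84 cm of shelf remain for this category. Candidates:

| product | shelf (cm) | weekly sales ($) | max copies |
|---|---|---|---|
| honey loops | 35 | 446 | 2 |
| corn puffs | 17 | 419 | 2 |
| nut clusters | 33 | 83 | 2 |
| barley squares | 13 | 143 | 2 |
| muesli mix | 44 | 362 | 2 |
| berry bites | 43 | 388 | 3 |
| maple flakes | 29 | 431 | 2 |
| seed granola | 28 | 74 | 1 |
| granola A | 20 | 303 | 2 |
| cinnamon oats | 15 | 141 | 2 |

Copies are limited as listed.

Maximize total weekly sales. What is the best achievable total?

1572

Filling by ratio: 2×corn puffs + 2×granola A for 1444, with 10 cm left unused.
Dropping granola A frees 20 cm; slotting in maple flakes (29 cm) lifts the total to 1572 at 83 cm.
That's the maximum — no swap from here does better than 1572.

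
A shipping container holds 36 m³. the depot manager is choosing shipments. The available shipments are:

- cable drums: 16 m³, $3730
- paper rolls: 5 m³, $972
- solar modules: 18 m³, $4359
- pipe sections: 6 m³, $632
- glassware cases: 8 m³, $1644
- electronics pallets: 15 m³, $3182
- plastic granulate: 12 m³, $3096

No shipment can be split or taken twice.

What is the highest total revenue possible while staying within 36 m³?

Density check — plastic granulate 258.00, solar modules 242.17, cable drums 233.12 are the best per m³.
Filling by ratio: paper rolls + solar modules + plastic granulate for 8427, with 1 m³ left unused.
The 23 m³ tied up in paper rolls and solar modules is better spent on cable drums + glassware cases — total rises to 8470 (36 m³).
Runner-up paper rolls + solar modules + plastic granulate tops out at 8427.

8470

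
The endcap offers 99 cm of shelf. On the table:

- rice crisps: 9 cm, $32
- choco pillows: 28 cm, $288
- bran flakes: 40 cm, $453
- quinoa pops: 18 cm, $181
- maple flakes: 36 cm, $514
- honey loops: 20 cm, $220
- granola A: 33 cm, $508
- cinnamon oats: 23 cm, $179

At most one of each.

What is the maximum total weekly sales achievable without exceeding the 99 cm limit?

1310

The ratio heuristic lands on rice crisps + maple flakes + honey loops + granola A (1274) but leaves 1 cm idle.
The 29 cm tied up in rice crisps and honey loops is better spent on choco pillows — total rises to 1310 (97 cm).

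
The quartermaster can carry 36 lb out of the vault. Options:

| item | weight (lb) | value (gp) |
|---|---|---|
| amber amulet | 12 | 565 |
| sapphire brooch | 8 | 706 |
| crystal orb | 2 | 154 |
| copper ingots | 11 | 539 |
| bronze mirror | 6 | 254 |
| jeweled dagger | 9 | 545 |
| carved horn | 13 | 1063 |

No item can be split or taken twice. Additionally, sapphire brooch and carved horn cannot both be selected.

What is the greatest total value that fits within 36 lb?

2327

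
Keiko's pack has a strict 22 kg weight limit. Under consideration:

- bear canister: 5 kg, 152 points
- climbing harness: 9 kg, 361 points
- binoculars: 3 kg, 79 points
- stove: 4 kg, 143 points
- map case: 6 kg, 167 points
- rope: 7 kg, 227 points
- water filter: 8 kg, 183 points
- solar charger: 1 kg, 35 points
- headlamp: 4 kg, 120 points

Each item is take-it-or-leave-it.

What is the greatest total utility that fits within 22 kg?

Density check — climbing harness 40.11, stove 35.75, solar charger 35.00 are the best per kg.
The ratio heuristic lands on climbing harness + stove + rope + solar charger (766) but leaves 1 kg idle.
The 8 kg tied up in rope and solar charger is better spent on bear canister + headlamp — total rises to 776 (22 kg).
Next best is bear canister + climbing harness + rope + solar charger at 775 (22 kg) — short by 1.

776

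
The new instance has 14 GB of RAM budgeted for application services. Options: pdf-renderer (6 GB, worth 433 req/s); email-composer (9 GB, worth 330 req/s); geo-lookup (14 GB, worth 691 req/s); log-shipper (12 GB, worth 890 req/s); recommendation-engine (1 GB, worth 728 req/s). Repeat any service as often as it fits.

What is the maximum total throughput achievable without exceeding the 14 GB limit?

10192

14×recommendation-engine uses 14 of the 14 GB and totals 10192.
Every other selection either busts 14 GB or fails to beat 10192.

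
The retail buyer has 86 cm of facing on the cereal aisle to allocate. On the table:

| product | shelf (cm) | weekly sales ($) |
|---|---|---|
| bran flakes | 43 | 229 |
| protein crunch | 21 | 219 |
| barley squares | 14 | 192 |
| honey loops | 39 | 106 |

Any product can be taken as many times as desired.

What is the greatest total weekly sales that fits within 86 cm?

Taking 6×barley squares: 84 cm used, 1152 in weekly sales.

1152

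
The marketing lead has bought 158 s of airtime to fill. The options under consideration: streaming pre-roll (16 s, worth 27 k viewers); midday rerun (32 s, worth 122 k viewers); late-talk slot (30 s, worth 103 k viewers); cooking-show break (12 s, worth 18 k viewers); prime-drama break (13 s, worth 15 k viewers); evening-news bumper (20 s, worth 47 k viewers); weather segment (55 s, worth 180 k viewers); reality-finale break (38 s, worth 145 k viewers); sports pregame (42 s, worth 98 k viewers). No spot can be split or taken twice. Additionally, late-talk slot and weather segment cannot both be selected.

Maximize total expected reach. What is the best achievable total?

512

Taking midday rerun + cooking-show break + evening-news bumper + weather segment + reality-finale break: 157 s used, 512 in expected reach.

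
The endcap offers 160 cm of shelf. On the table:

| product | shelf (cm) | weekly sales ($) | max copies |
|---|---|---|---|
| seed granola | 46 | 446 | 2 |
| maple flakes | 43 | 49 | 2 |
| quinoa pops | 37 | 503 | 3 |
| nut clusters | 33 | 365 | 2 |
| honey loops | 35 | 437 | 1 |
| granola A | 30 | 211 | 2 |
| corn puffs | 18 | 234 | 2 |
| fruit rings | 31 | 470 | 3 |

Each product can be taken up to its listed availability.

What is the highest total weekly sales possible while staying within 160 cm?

2213

Greedy by ratio would take quinoa pops + corn puffs + 3×fruit rings: 148 cm used, total 2147.
Dropping 2×fruit rings frees 62 cm; slotting in 2×quinoa pops (74 cm) lifts the total to 2213 at 160 cm.
Every other selection either busts 160 cm or exceeds an availability limit or fails to beat 2213.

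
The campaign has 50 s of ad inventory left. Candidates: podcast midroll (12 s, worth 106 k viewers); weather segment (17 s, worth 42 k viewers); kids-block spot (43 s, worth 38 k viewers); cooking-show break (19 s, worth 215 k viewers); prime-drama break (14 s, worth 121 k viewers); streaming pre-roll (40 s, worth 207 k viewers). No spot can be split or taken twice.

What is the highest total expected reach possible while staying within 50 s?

442

Podcast midroll + cooking-show break + prime-drama break uses 45 of the 50 s and totals 442.
That's the maximum — no swap from here does better than 442.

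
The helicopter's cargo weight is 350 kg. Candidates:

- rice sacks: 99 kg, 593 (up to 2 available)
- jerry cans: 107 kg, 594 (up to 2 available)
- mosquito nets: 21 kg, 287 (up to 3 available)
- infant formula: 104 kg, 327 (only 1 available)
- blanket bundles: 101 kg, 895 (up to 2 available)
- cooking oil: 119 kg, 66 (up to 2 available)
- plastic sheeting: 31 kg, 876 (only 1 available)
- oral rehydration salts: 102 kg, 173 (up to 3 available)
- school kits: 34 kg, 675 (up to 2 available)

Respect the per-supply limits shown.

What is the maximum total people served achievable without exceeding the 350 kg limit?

Taking the top-ratio supplies first gives 3×mosquito nets + blanket bundles + plastic sheeting + 2×school kits for 3982 (263 kg).
Dropping mosquito nets frees 21 kg; slotting in blanket bundles (101 kg) lifts the total to 4590 at 343 kg.
Every other selection either busts 350 kg or exceeds an availability limit or fails to beat 4590.

4590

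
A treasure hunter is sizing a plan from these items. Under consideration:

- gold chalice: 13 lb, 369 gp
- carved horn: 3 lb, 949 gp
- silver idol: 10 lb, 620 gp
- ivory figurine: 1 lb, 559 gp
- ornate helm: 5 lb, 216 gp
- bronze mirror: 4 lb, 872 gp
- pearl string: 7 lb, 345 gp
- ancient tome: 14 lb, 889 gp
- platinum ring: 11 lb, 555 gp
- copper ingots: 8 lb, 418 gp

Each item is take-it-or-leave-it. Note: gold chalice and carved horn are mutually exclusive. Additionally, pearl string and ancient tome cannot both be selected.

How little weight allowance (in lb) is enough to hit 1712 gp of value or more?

Need the lightest bundle worth ≥ 1712.
Taking carved horn + bronze mirror gives 1821 (≥ 1712) for 7 lb.
Below 7 lb the best achievable stays under 1712.

7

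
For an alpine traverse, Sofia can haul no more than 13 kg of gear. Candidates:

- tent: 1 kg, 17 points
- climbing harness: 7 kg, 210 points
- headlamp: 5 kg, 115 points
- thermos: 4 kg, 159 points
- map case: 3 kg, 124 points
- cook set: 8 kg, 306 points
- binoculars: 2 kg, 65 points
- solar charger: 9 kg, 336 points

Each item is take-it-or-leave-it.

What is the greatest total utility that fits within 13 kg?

Greedy by ratio would take tent + thermos + map case + binoculars: 10 kg used, total 365.
Replace tent and thermos with cook set: the trade gains 130 net, giving 495 at 13 kg.

495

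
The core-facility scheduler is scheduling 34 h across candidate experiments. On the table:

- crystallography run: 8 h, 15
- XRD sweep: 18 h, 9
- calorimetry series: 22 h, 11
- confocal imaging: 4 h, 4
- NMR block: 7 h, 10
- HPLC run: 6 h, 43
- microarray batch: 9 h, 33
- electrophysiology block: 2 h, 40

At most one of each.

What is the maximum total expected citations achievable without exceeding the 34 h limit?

Ranking by ratio (expected citations/h): electrophysiology block 20.00, HPLC run 7.17, microarray batch 3.67, crystallography run 1.88.
The ratio ordering already packs tightly: crystallography run + NMR block + HPLC run + microarray batch + electrophysiology block, 32 h, 141.

141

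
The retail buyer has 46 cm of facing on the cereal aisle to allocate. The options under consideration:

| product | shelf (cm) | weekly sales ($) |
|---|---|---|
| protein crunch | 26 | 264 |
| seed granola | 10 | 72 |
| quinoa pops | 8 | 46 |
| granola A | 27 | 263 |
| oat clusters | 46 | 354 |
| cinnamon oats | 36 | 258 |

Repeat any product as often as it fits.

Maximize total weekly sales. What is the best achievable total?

Best packing: protein crunch + 2×seed granola — 46 cm, 408 total.
Nothing else within 46 cm beats 408.

408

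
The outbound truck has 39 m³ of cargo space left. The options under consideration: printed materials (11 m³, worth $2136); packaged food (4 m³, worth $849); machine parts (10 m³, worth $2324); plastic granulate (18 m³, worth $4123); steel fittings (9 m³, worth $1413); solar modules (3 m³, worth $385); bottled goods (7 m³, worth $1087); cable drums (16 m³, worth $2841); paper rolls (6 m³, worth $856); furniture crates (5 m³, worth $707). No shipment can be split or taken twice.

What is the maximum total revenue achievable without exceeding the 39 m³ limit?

8583

Taking the top-ratio shipments first gives packaged food + machine parts + plastic granulate + bottled goods for 8383 (39 m³).
Replace packaged food and bottled goods with printed materials: the trade gains 200 net, giving 8583 at 39 m³.
Next best is packaged food + machine parts + plastic granulate + bottled goods at 8383 (39 m³) — short by 200.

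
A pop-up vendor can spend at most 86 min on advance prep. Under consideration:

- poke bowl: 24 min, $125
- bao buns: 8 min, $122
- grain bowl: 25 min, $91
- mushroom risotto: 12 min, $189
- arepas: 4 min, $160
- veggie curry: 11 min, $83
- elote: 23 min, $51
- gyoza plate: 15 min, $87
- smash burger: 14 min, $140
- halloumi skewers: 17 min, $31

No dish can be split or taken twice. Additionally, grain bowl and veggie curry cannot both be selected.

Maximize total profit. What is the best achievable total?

Taking the top-ratio dishes first gives bao buns + mushroom risotto + arepas + veggie curry + gyoza plate + smash burger + halloumi skewers for 812 (81 min).
Replace veggie curry and halloumi skewers with poke bowl: the trade gains 11 net, giving 823 at 77 min.
Next best is poke bowl + bao buns + mushroom risotto + arepas + veggie curry + smash burger at 819 (73 min) — short by 4.

823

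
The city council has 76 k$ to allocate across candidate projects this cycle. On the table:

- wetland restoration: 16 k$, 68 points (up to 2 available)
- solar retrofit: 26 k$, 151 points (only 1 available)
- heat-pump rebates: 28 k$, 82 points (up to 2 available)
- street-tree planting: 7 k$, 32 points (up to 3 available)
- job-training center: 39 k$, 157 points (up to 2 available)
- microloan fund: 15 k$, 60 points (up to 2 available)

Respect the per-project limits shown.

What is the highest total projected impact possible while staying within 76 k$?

By projected impact per k$: solar retrofit 5.81, street-tree planting 4.57, wetland restoration 4.25, job-training center 4.03 lead.
A density-first pass picks wetland restoration + solar retrofit + 3×street-tree planting — 315 at 63 k$.
The 7 k$ tied up in street-tree planting is better spent on wetland restoration — total rises to 351 (72 k$).
Nothing else within 76 k$ beats 351.

351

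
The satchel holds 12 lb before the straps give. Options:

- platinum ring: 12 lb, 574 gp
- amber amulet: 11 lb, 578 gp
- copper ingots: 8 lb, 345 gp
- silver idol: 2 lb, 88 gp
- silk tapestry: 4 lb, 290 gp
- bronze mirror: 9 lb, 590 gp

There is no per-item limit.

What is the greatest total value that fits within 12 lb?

Taking 3×silk tapestry: 12 lb used, 870 in value.
That's the maximum — no swap from here does better than 870.

870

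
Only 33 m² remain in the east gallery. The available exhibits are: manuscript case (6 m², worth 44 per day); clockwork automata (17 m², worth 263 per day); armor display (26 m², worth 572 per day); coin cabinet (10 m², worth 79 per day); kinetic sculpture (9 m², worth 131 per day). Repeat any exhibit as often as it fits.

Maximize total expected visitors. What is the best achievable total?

616

The ratio ordering already packs tightly: manuscript case + armor display, 32 m², 616.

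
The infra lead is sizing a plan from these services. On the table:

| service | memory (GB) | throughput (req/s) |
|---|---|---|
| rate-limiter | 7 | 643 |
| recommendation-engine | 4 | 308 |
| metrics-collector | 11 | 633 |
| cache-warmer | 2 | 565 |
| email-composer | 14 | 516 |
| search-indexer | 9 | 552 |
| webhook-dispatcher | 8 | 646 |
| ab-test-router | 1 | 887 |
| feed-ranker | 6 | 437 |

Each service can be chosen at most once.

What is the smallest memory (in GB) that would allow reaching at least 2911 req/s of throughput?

22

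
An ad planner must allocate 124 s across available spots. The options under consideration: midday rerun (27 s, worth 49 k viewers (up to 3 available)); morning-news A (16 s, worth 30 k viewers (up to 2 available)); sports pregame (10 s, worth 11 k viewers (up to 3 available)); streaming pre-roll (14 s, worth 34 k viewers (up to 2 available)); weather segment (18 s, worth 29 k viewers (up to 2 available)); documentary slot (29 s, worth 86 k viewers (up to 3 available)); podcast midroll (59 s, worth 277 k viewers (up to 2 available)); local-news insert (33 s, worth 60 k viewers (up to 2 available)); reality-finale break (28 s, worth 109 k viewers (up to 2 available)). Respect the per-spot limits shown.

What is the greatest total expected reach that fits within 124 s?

Ranking by ratio (expected reach/s): podcast midroll 4.69, reality-finale break 3.89, documentary slot 2.97, streaming pre-roll 2.43.
The ratio ordering already packs tightly: 2×podcast midroll, 118 s, 554.
Every other selection either busts 124 s or exceeds an availability limit or fails to beat 554.

554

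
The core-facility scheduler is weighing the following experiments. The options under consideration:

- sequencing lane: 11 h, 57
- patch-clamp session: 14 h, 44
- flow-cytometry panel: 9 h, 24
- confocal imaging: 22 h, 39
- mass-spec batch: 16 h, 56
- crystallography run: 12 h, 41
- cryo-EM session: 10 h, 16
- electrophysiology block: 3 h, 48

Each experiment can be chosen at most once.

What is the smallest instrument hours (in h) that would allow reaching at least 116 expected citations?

Need the lightest bundle worth ≥ 116.
Taking sequencing lane + flow-cytometry panel + electrophysiology block gives 129 (≥ 116) for 23 h.
Below 23 h the best achievable stays under 116.

23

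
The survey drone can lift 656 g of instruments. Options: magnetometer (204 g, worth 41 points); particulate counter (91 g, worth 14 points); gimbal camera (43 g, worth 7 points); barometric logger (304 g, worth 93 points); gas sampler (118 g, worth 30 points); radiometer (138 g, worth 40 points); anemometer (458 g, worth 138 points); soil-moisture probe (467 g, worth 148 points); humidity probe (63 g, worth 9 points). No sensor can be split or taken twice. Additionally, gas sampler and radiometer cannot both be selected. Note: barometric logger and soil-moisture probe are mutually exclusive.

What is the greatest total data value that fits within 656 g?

195

Density check — soil-moisture probe 0.32, barometric logger 0.31, anemometer 0.30, radiometer 0.29 are the best per g.
Gimbal camera + radiometer + soil-moisture probe uses 648 of the 656 g and totals 195.
Runner-up radiometer + soil-moisture probe tops out at 188.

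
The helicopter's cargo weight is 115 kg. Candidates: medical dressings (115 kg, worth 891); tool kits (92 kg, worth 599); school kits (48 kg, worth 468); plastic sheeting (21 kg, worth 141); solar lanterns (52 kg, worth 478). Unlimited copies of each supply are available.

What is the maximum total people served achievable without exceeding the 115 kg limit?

956

A density-first pass picks 2×school kits — 936 at 96 kg.
Replace 2×school kits with 2×solar lanterns: the trade gains 20 net, giving 956 at 104 kg.
No other feasible combination exceeds 956.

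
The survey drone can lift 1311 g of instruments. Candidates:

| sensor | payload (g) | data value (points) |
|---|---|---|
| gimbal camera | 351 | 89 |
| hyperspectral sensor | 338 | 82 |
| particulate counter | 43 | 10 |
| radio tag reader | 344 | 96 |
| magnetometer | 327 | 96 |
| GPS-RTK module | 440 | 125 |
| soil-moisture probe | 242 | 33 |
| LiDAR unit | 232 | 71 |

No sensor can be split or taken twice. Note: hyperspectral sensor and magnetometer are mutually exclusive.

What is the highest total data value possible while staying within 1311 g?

362

By data value per g: LiDAR unit 0.31, magnetometer 0.29, GPS-RTK module 0.28, radio tag reader 0.28 lead.
Greedy by ratio would take particulate counter + magnetometer + GPS-RTK module + soil-moisture probe + LiDAR unit: 1284 g used, total 335.
Dropping GPS-RTK module and soil-moisture probe frees 682 g; slotting in gimbal camera + radio tag reader (695 g) lifts the total to 362 at 1297 g.
Next best is gimbal camera + radio tag reader + magnetometer + LiDAR unit at 352 (1254 g) — short by 10.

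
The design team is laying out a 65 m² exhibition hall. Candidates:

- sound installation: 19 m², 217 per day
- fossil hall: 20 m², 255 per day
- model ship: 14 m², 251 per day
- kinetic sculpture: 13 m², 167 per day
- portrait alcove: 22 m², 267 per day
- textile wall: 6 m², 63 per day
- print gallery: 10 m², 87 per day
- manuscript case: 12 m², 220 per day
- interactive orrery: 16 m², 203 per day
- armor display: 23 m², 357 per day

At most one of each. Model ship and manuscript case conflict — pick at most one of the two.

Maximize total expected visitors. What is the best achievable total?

947

Kinetic sculpture + manuscript case + interactive orrery + armor display uses 64 of the 65 m² and totals 947.
That's the maximum — no feasible swap from here does better than 947.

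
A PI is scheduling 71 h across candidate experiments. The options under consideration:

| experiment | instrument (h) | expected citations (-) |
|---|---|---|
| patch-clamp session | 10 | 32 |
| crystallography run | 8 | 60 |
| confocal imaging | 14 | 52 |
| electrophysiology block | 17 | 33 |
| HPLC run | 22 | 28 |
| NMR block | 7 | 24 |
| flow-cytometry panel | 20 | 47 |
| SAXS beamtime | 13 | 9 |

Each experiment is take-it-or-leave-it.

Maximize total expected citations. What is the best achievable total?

224

Taking the top-ratio experiments first gives patch-clamp session + crystallography run + confocal imaging + NMR block + flow-cytometry panel for 215 (59 h).
Dropping NMR block frees 7 h; slotting in electrophysiology block (17 h) lifts the total to 224 at 69 h.
The closest alternative, crystallography run + confocal imaging + electrophysiology block + NMR block + flow-cytometry panel, reaches only 216.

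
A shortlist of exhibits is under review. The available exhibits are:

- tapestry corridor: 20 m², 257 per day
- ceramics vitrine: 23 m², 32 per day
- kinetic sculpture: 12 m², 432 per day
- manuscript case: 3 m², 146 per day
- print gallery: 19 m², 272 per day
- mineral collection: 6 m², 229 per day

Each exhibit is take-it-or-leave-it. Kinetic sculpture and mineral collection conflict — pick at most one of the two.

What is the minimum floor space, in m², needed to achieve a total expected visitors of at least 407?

12

Look for the lowest-floor combination reaching 407.
kinetic sculpture reaches 432 using 12 m².
No combination under 12 m² hits 407.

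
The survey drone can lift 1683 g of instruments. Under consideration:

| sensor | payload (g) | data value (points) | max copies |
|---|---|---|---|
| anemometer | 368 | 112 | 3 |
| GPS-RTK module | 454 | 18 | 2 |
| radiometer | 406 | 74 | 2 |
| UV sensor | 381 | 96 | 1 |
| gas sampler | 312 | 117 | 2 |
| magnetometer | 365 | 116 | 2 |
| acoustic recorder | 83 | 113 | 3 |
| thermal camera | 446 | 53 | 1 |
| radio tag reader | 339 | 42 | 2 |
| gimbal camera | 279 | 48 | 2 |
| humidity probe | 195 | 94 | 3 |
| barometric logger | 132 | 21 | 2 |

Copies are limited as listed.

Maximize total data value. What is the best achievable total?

877

Ranking by ratio (data value/g): acoustic recorder 1.36, humidity probe 0.48, gas sampler 0.38, magnetometer 0.32.
Taking the top-ratio sensors first gives 2×gas sampler + 3×acoustic recorder + 3×humidity probe + barometric logger for 876 (1590 g).
The 327 g tied up in humidity probe and barometric logger is better spent on magnetometer — total rises to 877 (1628 g).
Nothing else within 1683 g beats 877.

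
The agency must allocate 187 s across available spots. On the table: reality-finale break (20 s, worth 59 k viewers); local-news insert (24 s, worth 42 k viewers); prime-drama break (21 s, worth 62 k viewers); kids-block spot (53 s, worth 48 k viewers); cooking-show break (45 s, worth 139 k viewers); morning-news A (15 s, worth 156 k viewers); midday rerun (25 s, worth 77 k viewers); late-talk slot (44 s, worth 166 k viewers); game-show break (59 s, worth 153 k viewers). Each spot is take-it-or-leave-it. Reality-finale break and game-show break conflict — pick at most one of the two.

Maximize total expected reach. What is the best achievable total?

By expected reach per s: morning-news A 10.40, late-talk slot 3.77, cooking-show break 3.09 lead.
Taking the top-ratio spots first gives reality-finale break + prime-drama break + cooking-show break + morning-news A + midday rerun + late-talk slot for 659 (170 s).
Dropping reality-finale break and midday rerun frees 45 s; slotting in game-show break (59 s) lifts the total to 676 at 184 s.

676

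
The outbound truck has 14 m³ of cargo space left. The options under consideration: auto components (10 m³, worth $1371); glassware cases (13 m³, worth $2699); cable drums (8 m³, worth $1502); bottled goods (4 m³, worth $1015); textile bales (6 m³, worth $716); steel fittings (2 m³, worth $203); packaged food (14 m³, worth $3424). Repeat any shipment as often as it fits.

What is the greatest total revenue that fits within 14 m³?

Density check — bottled goods 253.75, packaged food 244.57, glassware cases 207.62, cable drums 187.75 are the best per m³.
Greedy by ratio would take 3×bottled goods + steel fittings: 14 m³ used, total 3248.
The 14 m³ tied up in 3×bottled goods and steel fittings is better spent on packaged food — total rises to 3424 (14 m³).

3424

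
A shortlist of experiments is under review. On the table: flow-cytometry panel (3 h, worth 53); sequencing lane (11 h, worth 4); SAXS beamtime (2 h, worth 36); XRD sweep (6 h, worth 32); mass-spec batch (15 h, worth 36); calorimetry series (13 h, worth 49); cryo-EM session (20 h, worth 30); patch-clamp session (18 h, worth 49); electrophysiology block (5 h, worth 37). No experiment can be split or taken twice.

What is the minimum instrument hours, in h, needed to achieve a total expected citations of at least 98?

10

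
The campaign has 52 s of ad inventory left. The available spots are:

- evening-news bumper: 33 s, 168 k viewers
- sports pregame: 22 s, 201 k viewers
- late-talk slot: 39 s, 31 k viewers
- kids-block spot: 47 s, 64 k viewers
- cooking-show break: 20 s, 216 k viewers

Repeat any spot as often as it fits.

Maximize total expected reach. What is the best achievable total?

432

Ranking by ratio (expected reach/s): cooking-show break 10.80, sports pregame 9.14, evening-news bumper 5.09.
2×cooking-show break uses 40 of the 52 s and totals 432.
The spare 12 s is too small for any remaining spot, and no exchange beats 432.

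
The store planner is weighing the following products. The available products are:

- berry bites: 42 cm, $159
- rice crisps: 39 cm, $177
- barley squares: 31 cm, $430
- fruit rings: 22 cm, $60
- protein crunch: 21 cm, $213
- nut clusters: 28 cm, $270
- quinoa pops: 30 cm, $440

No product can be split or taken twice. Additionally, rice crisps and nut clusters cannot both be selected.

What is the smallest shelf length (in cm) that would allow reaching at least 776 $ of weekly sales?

61

Look for the lowest-shelf combination reaching 776.
Taking barley squares + quinoa pops gives 870 (≥ 776) for 61 cm.
Any bundle with less than 61 cm falls short of 776.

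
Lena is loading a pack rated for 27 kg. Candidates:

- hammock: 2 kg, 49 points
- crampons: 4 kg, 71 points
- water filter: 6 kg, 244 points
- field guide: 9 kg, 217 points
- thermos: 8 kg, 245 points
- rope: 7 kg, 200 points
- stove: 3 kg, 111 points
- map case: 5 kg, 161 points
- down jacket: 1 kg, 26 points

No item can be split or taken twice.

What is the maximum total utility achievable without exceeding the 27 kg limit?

876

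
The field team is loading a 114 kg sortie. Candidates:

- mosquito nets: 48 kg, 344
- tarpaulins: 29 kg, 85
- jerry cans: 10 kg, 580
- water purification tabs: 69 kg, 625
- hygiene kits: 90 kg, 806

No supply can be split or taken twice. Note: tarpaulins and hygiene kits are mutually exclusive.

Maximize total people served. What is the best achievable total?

Taking the top-ratio supplies first gives tarpaulins + jerry cans + water purification tabs for 1290 (108 kg).
Dropping tarpaulins and water purification tabs frees 98 kg; slotting in hygiene kits (90 kg) lifts the total to 1386 at 100 kg.

1386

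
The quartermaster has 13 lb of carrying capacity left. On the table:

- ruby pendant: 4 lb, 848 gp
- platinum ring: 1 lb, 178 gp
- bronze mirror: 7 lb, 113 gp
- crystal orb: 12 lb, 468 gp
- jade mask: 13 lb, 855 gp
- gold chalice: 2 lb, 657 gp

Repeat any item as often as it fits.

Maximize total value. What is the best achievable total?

Taking platinum ring + 6×gold chalice: 13 lb used, 4120 in value.
Every other selection either busts 13 lb or fails to beat 4120.

4120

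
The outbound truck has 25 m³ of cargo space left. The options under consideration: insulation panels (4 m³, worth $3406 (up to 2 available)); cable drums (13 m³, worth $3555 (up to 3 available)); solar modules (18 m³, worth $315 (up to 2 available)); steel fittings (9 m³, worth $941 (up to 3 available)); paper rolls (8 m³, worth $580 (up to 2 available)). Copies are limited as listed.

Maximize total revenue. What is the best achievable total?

10367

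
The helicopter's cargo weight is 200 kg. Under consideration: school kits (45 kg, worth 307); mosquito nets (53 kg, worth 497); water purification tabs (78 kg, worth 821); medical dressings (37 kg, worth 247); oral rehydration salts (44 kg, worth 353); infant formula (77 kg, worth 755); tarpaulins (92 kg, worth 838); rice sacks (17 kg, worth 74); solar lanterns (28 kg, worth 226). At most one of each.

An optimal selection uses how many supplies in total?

3

Optimal total is 1929.
For example water purification tabs + oral rehydration salts + infant formula achieves it, using 199 kg.
All optima have 3 supplies.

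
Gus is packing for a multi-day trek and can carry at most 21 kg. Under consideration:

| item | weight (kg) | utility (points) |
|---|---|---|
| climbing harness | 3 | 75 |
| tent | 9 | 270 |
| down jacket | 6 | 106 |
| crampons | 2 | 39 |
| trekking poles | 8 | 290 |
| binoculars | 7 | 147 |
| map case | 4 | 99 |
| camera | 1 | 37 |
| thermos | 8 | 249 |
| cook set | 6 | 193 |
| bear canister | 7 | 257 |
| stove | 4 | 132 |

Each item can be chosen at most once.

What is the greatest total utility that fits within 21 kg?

By utility per kg: camera 37.00, bear canister 36.71, trekking poles 36.25 lead.
Taking the top-ratio items first gives trekking poles + camera + bear canister + stove for 716 (20 kg).
Dropping camera and stove frees 5 kg; slotting in cook set (6 kg) lifts the total to 740 at 21 kg.
Nothing else within 21 kg beats 740.

740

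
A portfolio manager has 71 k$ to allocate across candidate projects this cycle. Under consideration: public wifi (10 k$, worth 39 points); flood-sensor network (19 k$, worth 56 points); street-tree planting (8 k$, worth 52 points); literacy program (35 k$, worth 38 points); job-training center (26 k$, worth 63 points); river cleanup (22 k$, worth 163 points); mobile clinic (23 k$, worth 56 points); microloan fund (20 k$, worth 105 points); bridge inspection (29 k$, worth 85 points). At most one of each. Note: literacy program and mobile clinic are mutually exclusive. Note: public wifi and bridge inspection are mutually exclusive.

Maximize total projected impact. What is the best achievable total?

Greedy by ratio would take public wifi + street-tree planting + river cleanup + microloan fund: 60 k$ used, total 359.
Replace public wifi with flood-sensor network: the trade gains 17 net, giving 376 at 69 k$.
Every other selection either busts 71 k$ or breaks a pairing rule or fails to beat 376.

376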